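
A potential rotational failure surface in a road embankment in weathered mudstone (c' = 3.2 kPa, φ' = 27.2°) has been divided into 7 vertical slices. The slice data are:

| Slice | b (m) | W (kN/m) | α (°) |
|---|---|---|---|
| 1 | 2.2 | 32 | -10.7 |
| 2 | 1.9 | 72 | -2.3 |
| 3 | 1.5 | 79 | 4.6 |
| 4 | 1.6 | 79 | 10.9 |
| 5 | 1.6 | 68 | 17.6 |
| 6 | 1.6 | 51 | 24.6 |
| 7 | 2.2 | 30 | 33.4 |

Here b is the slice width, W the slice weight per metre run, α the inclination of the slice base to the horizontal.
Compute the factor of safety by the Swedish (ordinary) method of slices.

FS = 3.48

Ordinary method of slices: FS = Σ[c'·Δl_i + (W_i cosα_i)·tanφ'] / Σ W_i sinα_i, with Δl_i = b_i / cosα_i.
Slice 1: Δl = 2.2/cos(-10.7°) = 2.239 m; N'_1 = 32·cos(-10.7°) = 31.4; c'Δl = 7.16; W sinα = -5.9
Slice 2: Δl = 1.9/cos(-2.3°) = 1.902 m; N'_2 = 72·cos(-2.3°) = 71.9; c'Δl = 6.08; W sinα = -2.9
Slice 3: Δl = 1.5/cos4.6° = 1.505 m; N'_3 = 79·cos4.6° = 78.7; c'Δl = 4.82; W sinα = 6.3
Slice 4: Δl = 1.6/cos10.9° = 1.629 m; N'_4 = 79·cos10.9° = 77.6; c'Δl = 5.21; W sinα = 14.9
Slice 5: Δl = 1.6/cos17.6° = 1.679 m; N'_5 = 68·cos17.6° = 64.8; c'Δl = 5.37; W sinα = 20.6
Slice 6: Δl = 1.6/cos24.6° = 1.760 m; N'_6 = 51·cos24.6° = 46.4; c'Δl = 5.63; W sinα = 21.2
Slice 7: Δl = 2.2/cos33.4° = 2.635 m; N'_7 = 30·cos33.4° = 25.0; c'Δl = 8.43; W sinα = 16.5
Σc'Δl = 42.7 kN/m; ΣN' = 395.9 kN/m; ΣW sinα = 70.7 kN/m
Resisting = 42.7 + 395.9·tan27.2° = 42.7 + 203.5 = 246.2 kN/m
FS = 246.2 / 70.7 = 3.480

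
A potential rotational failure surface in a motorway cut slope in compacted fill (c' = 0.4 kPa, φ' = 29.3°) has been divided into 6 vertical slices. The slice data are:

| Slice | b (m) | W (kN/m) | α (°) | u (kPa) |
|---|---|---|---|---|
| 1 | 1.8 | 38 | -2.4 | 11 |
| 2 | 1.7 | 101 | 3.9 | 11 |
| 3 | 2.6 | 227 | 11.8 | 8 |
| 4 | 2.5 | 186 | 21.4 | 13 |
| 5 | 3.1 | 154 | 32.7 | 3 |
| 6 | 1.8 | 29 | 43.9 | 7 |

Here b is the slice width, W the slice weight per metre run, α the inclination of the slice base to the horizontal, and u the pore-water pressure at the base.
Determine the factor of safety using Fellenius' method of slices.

Ordinary method of slices: FS = Σ[c'·Δl_i + (W_i cosα_i − u_i·Δl_i)·tanφ'] / Σ W_i sinα_i, with Δl_i = b_i / cosα_i.
Slice 1: Δl = 1.8/cos(-2.4°) = 1.802 m; N'_1 = 38·cos(-2.4°) − 11·1.802 = 18.1; c'Δl = 0.72; W sinα = -1.6
Slice 2: Δl = 1.7/cos3.9° = 1.704 m; N'_2 = 101·cos3.9° − 11·1.704 = 82.0; c'Δl = 0.68; W sinα = 6.9
Slice 3: Δl = 2.6/cos11.8° = 2.656 m; N'_3 = 227·cos11.8° − 8·2.656 = 201.0; c'Δl = 1.06; W sinα = 46.4
Slice 4: Δl = 2.5/cos21.4° = 2.685 m; N'_4 = 186·cos21.4° − 13·2.685 = 138.3; c'Δl = 1.07; W sinα = 67.9
Slice 5: Δl = 3.1/cos32.7° = 3.684 m; N'_5 = 154·cos32.7° − 3·3.684 = 118.5; c'Δl = 1.47; W sinα = 83.2
Slice 6: Δl = 1.8/cos43.9° = 2.498 m; N'_6 = 29·cos43.9° − 7·2.498 = 3.4; c'Δl = 1.00; W sinα = 20.1
Σc'Δl = 6.0 kN/m; ΣN' = 561.3 kN/m; ΣW sinα = 222.9 kN/m
Resisting = 6.0 + 561.3·tan29.3° = 6.0 + 315.0 = 321.0 kN/m
FS = 321.0 / 222.9 = 1.440

FS = 1.44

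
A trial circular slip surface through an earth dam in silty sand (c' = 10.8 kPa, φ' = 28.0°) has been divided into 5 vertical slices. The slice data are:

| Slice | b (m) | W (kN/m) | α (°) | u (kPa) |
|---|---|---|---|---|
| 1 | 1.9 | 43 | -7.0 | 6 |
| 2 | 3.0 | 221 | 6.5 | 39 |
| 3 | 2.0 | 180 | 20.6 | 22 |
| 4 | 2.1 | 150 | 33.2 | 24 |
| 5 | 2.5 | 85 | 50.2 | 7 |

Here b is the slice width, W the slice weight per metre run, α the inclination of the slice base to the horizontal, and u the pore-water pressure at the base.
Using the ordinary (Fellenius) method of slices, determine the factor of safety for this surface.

FS = 1.43

Ordinary method of slices: FS = Σ[c'·Δl_i + (W_i cosα_i − u_i·Δl_i)·tanφ'] / Σ W_i sinα_i, with Δl_i = b_i / cosα_i.
Slice 1: Δl = 1.9/cos(-7.0°) = 1.914 m; N'_1 = 43·cos(-7.0°) − 6·1.914 = 31.2; c'Δl = 20.67; W sinα = -5.2
Slice 2: Δl = 3.0/cos6.5° = 3.019 m; N'_2 = 221·cos6.5° − 39·3.019 = 101.8; c'Δl = 32.61; W sinα = 25.0
Slice 3: Δl = 2.0/cos20.6° = 2.137 m; N'_3 = 180·cos20.6° − 22·2.137 = 121.5; c'Δl = 23.08; W sinα = 63.3
Slice 4: Δl = 2.1/cos33.2° = 2.510 m; N'_4 = 150·cos33.2° − 24·2.510 = 65.3; c'Δl = 27.10; W sinα = 82.1
Slice 5: Δl = 2.5/cos50.2° = 3.906 m; N'_5 = 85·cos50.2° − 7·3.906 = 27.1; c'Δl = 42.18; W sinα = 65.3
Σc'Δl = 145.6 kN/m; ΣN' = 346.9 kN/m; ΣW sinα = 230.5 kN/m
Resisting = 145.6 + 346.9·tan28.0° = 145.6 + 184.4 = 330.1 kN/m
FS = 330.1 / 230.5 = 1.432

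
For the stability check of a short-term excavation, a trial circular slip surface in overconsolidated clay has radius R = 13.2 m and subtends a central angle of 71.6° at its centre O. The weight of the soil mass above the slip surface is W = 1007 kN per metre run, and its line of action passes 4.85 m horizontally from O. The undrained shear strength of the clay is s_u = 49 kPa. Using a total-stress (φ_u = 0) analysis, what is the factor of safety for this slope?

Taking moments about the centre O, the resisting moment is provided by the undrained shear strength acting along the arc:
Arc length L_a = R·θ = 13.2·(71.6°·π/180) = 13.2·1.2497 = 16.50 m
M_R = s_u·L_a·R = 49·16.50·13.2 = 10669.3 kN·m/m
M_D = W·d = 1007·4.85 = 4883.9 kN·m/m
FS = M_R / M_D = 10669.3 / 4883.9 = 2.185

FS = 2.18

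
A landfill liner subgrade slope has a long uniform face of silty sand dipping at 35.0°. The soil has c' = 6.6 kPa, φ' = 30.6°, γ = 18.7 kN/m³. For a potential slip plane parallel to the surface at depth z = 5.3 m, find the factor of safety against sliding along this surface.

For an infinite slope with a slip plane parallel to the surface (no pore pressure): FS = [c' + γz cos²β tanφ'] / [γz sinβ cosβ].
γz = 18.7·5.3 = 99.11 kN/m²
Numerator = 6.6 + 99.11·cos²35.0°·tan30.6° = 6.6 + 99.11·0.6710·0.5914 = 45.930 kPa
Denominator = 99.11·sin35.0°·cos35.0° = 99.11·0.5736·0.8192 = 46.566 kPa
FS = 45.930 / 46.566 = 0.986

FS = 0.99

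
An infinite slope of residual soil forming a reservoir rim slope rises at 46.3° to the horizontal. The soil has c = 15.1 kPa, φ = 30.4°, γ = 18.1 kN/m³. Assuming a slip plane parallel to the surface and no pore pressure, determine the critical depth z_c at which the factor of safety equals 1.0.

z_c = 3.80 m

Setting FS = 1.00 in FS = [c + γz cos²β tanφ] / [γz sinβ cosβ] and solving for z:
z = c / [γ cosβ (FS·sinβ − cosβ·tanφ)]
  = 15.1 / [18.1·cos46.3°·(1.00·sin46.3° − cos46.3°·tan30.4°)]
  = 15.1 / [18.1·0.6909·(1.00·0.7230 − 0.6909·0.5867)]
  = 15.1 / 3.9719 = 3.802 m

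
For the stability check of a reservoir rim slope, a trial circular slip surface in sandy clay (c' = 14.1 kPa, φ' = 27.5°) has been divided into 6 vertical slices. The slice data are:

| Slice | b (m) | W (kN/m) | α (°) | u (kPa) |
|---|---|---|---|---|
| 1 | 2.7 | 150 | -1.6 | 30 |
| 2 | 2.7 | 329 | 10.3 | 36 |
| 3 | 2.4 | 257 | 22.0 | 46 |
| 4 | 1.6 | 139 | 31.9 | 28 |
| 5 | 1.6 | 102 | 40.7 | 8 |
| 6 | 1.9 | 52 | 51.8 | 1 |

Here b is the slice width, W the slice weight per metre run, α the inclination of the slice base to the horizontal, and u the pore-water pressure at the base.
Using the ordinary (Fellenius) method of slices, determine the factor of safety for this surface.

FS = 1.53

Ordinary method of slices: FS = Σ[c'·Δl_i + (W_i cosα_i − u_i·Δl_i)·tanφ'] / Σ W_i sinα_i, with Δl_i = b_i / cosα_i.
Slice 1: Δl = 2.7/cos(-1.6°) = 2.701 m; N'_1 = 150·cos(-1.6°) − 30·2.701 = 68.9; c'Δl = 38.08; W sinα = -4.2
Slice 2: Δl = 2.7/cos10.3° = 2.744 m; N'_2 = 329·cos10.3° − 36·2.744 = 224.9; c'Δl = 38.69; W sinα = 58.8
Slice 3: Δl = 2.4/cos22.0° = 2.588 m; N'_3 = 257·cos22.0° − 46·2.588 = 119.2; c'Δl = 36.50; W sinα = 96.3
Slice 4: Δl = 1.6/cos31.9° = 1.885 m; N'_4 = 139·cos31.9° − 28·1.885 = 65.2; c'Δl = 26.57; W sinα = 73.5
Slice 5: Δl = 1.6/cos40.7° = 2.110 m; N'_5 = 102·cos40.7° − 8·2.110 = 60.4; c'Δl = 29.76; W sinα = 66.5
Slice 6: Δl = 1.9/cos51.8° = 3.072 m; N'_6 = 52·cos51.8° − 1·3.072 = 29.1; c'Δl = 43.32; W sinα = 40.9
Σc'Δl = 212.9 kN/m; ΣN' = 567.8 kN/m; ΣW sinα = 331.7 kN/m
Resisting = 212.9 + 567.8·tan27.5° = 212.9 + 295.6 = 508.5 kN/m
FS = 508.5 / 331.7 = 1.533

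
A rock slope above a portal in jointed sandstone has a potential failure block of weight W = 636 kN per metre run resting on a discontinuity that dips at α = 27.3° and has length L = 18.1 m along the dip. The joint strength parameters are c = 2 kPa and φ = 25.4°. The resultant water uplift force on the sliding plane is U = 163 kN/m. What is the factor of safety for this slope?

FS = 0.78

Resolving the block weight along and normal to the plane and applying the Mohr–Coulomb strength on the joint:
N' = W cosα − U = 636·cos27.3° − 163 = 402.2 kN/m
Driving force T = W sinα = 636·sin27.3° = 291.7 kN/m
Resisting force R = c·L + N'·tanφ = 2·18.1 + 402.2·tan25.4° = 36.2 + 191.0 = 227.2 kN/m
FS = R / T = 227.2 / 291.7 = 0.779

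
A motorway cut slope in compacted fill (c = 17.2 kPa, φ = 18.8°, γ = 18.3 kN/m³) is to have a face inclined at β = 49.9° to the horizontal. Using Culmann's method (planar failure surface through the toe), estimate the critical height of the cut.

Culmann's analysis gives the critical failure plane at α_cr = (β + φ)/2 = (49.9 + 18.8)/2 = 34.4°, and the critical height
H_c = (4c/γ) · sinβ cosφ / [1 − cos(β − φ)]
    = (4·17.2/18.3) · sin49.9°·cos18.8° / [1 − cos(31.1°)]
    = 3.760 · 0.7649·0.9466 / [1 − 0.8563]
    = 3.760 · 0.7241 / 0.1437
    = 18.94 m

H_c = 18.94 m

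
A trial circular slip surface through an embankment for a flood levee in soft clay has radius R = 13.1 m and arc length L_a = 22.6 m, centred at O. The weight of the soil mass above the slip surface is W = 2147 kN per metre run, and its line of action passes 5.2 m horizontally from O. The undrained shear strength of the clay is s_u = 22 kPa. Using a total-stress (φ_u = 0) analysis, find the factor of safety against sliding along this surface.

FS = 0.58

Taking moments about the centre O, the resisting moment is provided by the undrained shear strength acting along the arc:
M_R = s_u·L_a·R = 22·22.60·13.1 = 6513.3 kN·m/m
M_D = W·d = 2147·5.2 = 11164.4 kN·m/m
FS = M_R / M_D = 6513.3 / 11164.4 = 0.583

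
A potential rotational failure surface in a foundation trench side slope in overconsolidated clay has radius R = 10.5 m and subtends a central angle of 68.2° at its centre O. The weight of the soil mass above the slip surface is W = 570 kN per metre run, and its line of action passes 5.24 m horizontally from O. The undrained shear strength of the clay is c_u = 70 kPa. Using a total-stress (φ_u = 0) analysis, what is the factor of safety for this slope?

FS = 3.08

Taking moments about the centre O, the resisting moment is provided by the undrained shear strength acting along the arc:
Arc length L_a = R·θ = 10.5·(68.2°·π/180) = 10.5·1.1903 = 12.50 m
M_R = c_u·L_a·R = 70·12.50·10.5 = 9186.3 kN·m/m
M_D = W·d = 570·5.24 = 2986.8 kN·m/m
FS = M_R / M_D = 9186.3 / 2986.8 = 3.076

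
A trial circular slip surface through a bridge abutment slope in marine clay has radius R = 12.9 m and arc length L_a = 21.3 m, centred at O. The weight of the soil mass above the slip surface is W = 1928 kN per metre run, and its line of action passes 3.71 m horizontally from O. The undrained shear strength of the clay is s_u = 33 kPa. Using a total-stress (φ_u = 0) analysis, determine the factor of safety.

FS = 1.27

Taking moments about the centre O, the resisting moment is provided by the undrained shear strength acting along the arc:
M_R = s_u·L_a·R = 33·21.30·12.9 = 9067.4 kN·m/m
M_D = W·d = 1928·3.71 = 7152.9 kN·m/m
FS = M_R / M_D = 9067.4 / 7152.9 = 1.268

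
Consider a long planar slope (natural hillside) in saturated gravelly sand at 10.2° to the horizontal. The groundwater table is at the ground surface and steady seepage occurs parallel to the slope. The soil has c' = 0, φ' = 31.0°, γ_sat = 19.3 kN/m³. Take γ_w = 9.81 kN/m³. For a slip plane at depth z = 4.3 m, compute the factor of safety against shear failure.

FS = 1.64

With seepage parallel to the slope and the water table at the surface, the effective normal stress on the slip plane uses the buoyant unit weight γ' = γ_sat − γ_w while the driving shear stress uses γ_sat:
FS = [c' + γ' z cos²β tanφ'] / [γ_sat z sinβ cosβ]
(For c' = 0 this reduces to FS = (γ'/γ_sat)·tanφ'/tanβ.)
γ' = 19.3 − 9.81 = 9.49 kN/m³
Numerator = 0.0 + 9.49·4.3·cos²10.2°·tan31.0° = 0.0 + 9.49·4.3·0.9686·0.6009 = 23.750 kPa
Denominator = 19.3·4.3·sin10.2°·cos10.2° = 19.3·4.3·0.1771·0.9842 = 14.464 kPa
FS = 23.750 / 14.464 = 1.642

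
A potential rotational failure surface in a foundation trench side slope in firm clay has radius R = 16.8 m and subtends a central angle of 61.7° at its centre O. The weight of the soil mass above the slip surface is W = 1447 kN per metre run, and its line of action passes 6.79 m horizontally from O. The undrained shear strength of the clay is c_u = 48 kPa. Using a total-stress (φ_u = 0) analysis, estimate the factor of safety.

FS = 1.48

Taking moments about the centre O, the resisting moment is provided by the undrained shear strength acting along the arc:
Arc length L_a = R·θ = 16.8·(61.7°·π/180) = 16.8·1.0769 = 18.09 m
M_R = c_u·L_a·R = 48·18.09·16.8 = 14588.9 kN·m/m
M_D = W·d = 1447·6.79 = 9825.1 kN·m/m
FS = M_R / M_D = 14588.9 / 9825.1 = 1.485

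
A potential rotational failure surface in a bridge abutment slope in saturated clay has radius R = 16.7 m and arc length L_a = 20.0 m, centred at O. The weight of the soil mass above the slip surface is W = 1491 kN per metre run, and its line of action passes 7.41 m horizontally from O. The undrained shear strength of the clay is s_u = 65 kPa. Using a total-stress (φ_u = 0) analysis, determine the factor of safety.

Taking moments about the centre O, the resisting moment is provided by the undrained shear strength acting along the arc:
M_R = s_u·L_a·R = 65·20.00·16.7 = 21710.0 kN·m/m
M_D = W·d = 1491·7.41 = 11048.3 kN·m/m
FS = M_R / M_D = 21710.0 / 11048.3 = 1.965

FS = 1.97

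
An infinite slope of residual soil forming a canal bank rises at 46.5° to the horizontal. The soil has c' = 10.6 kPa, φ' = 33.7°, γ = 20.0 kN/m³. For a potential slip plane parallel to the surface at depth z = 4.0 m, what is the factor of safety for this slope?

FS = 0.90

For an infinite slope with a slip plane parallel to the surface (no pore pressure): FS = [c' + γz cos²β tanφ'] / [γz sinβ cosβ].
γz = 20.0·4.0 = 80.00 kN/m²
Numerator = 10.6 + 80.00·cos²46.5°·tan33.7° = 10.6 + 80.00·0.4738·0.6669 = 35.881 kPa
Denominator = 80.00·sin46.5°·cos46.5° = 80.00·0.7254·0.6884 = 39.945 kPa
FS = 35.881 / 39.945 = 0.898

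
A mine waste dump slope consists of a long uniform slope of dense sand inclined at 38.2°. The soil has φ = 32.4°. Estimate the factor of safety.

FS = 0.81

For a dry cohesionless infinite slope the factor of safety is FS = tanφ / tanβ.
FS = tan32.4° / tan38.2° = 0.6346 / 0.7869 = 0.806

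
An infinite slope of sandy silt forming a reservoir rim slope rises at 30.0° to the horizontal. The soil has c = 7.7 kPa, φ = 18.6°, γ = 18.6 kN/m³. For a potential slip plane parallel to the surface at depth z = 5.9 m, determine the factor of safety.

For an infinite slope with a slip plane parallel to the surface (no pore pressure): FS = [c + γz cos²β tanφ] / [γz sinβ cosβ].
γz = 18.6·5.9 = 109.74 kN/m²
Numerator = 7.7 + 109.74·cos²30.0°·tan18.6° = 7.7 + 109.74·0.7500·0.3365 = 35.399 kPa
Denominator = 109.74·sin30.0°·cos30.0° = 109.74·0.5000·0.8660 = 47.519 kPa
FS = 35.399 / 47.519 = 0.745

FS = 0.74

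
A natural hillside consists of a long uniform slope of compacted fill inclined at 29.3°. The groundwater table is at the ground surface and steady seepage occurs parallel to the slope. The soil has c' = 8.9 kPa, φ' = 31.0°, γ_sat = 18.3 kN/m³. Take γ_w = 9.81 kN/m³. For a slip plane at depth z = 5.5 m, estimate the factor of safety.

With seepage parallel to the slope and the water table at the surface, the effective normal stress on the slip plane uses the buoyant unit weight γ' = γ_sat − γ_w while the driving shear stress uses γ_sat:
FS = [c' + γ' z cos²β tanφ'] / [γ_sat z sinβ cosβ]
γ' = 18.3 − 9.81 = 8.49 kN/m³
Numerator = 8.9 + 8.49·5.5·cos²29.3°·tan31.0° = 8.9 + 8.49·5.5·0.7605·0.6009 = 30.238 kPa
Denominator = 18.3·5.5·sin29.3°·cos29.3° = 18.3·5.5·0.4894·0.8721 = 42.955 kPa
FS = 30.238 / 42.955 = 0.704

FS = 0.70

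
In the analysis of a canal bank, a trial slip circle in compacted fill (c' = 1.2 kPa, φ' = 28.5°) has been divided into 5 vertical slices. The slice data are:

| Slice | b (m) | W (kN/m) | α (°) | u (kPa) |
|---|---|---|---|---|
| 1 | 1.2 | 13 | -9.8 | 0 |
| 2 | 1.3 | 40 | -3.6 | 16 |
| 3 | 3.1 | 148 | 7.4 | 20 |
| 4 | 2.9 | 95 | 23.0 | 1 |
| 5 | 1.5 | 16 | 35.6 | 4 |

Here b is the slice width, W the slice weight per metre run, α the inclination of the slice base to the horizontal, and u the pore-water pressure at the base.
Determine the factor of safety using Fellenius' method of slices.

Ordinary method of slices: FS = Σ[c'·Δl_i + (W_i cosα_i − u_i·Δl_i)·tanφ'] / Σ W_i sinα_i, with Δl_i = b_i / cosα_i.
Slice 1: Δl = 1.2/cos(-9.8°) = 1.218 m; N'_1 = 13·cos(-9.8°) − 0·1.218 = 12.8; c'Δl = 1.46; W sinα = -2.2
Slice 2: Δl = 1.3/cos(-3.6°) = 1.303 m; N'_2 = 40·cos(-3.6°) − 16·1.303 = 19.1; c'Δl = 1.56; W sinα = -2.5
Slice 3: Δl = 3.1/cos7.4° = 3.126 m; N'_3 = 148·cos7.4° − 20·3.126 = 84.2; c'Δl = 3.75; W sinα = 19.1
Slice 4: Δl = 2.9/cos23.0° = 3.150 m; N'_4 = 95·cos23.0° − 1·3.150 = 84.3; c'Δl = 3.78; W sinα = 37.1
Slice 5: Δl = 1.5/cos35.6° = 1.845 m; N'_5 = 16·cos35.6° − 4·1.845 = 5.6; c'Δl = 2.21; W sinα = 9.3
Σc'Δl = 12.8 kN/m; ΣN' = 206.1 kN/m; ΣW sinα = 60.8 kN/m
Resisting = 12.8 + 206.1·tan28.5° = 12.8 + 111.9 = 124.7 kN/m
FS = 124.7 / 60.8 = 2.051

FS = 2.05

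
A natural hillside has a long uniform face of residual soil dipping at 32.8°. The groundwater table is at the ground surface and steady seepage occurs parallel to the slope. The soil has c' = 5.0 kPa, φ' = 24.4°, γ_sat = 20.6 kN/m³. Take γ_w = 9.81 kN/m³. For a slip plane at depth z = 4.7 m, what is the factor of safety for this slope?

With seepage parallel to the slope and the water table at the surface, the effective normal stress on the slip plane uses the buoyant unit weight γ' = γ_sat − γ_w while the driving shear stress uses γ_sat:
FS = [c' + γ' z cos²β tanφ'] / [γ_sat z sinβ cosβ]
γ' = 20.6 − 9.81 = 10.79 kN/m³
Numerator = 5.0 + 10.79·4.7·cos²32.8°·tan24.4° = 5.0 + 10.79·4.7·0.7066·0.4536 = 21.254 kPa
Denominator = 20.6·4.7·sin32.8°·cos32.8° = 20.6·4.7·0.5417·0.8406 = 44.086 kPa
FS = 21.254 / 44.086 = 0.482

FS = 0.48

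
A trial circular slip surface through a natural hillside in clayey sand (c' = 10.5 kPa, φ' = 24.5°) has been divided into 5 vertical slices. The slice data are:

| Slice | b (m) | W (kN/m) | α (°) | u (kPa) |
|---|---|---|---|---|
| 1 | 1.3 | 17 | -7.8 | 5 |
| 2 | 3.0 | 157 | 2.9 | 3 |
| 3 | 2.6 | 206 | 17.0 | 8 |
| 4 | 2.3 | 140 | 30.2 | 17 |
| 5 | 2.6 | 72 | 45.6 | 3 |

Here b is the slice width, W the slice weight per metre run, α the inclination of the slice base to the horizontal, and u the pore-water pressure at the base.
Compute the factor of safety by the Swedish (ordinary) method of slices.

Ordinary method of slices: FS = Σ[c'·Δl_i + (W_i cosα_i − u_i·Δl_i)·tanφ'] / Σ W_i sinα_i, with Δl_i = b_i / cosα_i.
Slice 1: Δl = 1.3/cos(-7.8°) = 1.312 m; N'_1 = 17·cos(-7.8°) − 5·1.312 = 10.3; c'Δl = 13.78; W sinα = -2.3
Slice 2: Δl = 3.0/cos2.9° = 3.004 m; N'_2 = 157·cos2.9° − 3·3.004 = 147.8; c'Δl = 31.54; W sinα = 7.9
Slice 3: Δl = 2.6/cos17.0° = 2.719 m; N'_3 = 206·cos17.0° − 8·2.719 = 175.2; c'Δl = 28.55; W sinα = 60.2
Slice 4: Δl = 2.3/cos30.2° = 2.661 m; N'_4 = 140·cos30.2° − 17·2.661 = 75.8; c'Δl = 27.94; W sinα = 70.4
Slice 5: Δl = 2.6/cos45.6° = 3.716 m; N'_5 = 72·cos45.6° − 3·3.716 = 39.2; c'Δl = 39.02; W sinα = 51.4
Σc'Δl = 140.8 kN/m; ΣN' = 448.3 kN/m; ΣW sinα = 187.7 kN/m
Resisting = 140.8 + 448.3·tan24.5° = 140.8 + 204.3 = 345.1 kN/m
FS = 345.1 / 187.7 = 1.838

FS = 1.84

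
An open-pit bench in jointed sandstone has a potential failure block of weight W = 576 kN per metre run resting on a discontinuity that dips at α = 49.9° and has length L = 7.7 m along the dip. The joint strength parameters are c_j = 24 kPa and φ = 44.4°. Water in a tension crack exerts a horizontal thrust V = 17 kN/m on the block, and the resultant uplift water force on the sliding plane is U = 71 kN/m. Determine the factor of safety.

FS = 1.03

Resolving the block weight along and normal to the plane and applying the Mohr–Coulomb strength on the joint:
N' = W cosα − U − V sinα = 576·cos49.9° − 71 − 17·sin49.9° = 287.0 kN/m
Driving force T = W sinα + V cosα = 576·sin49.9° + 17·cos49.9° = 451.5 kN/m
Resisting force R = c_j·L + N'·tanφ = 24·7.7 + 287.0·tan44.4° = 184.8 + 281.1 = 465.9 kN/m
FS = R / T = 465.9 / 451.5 = 1.032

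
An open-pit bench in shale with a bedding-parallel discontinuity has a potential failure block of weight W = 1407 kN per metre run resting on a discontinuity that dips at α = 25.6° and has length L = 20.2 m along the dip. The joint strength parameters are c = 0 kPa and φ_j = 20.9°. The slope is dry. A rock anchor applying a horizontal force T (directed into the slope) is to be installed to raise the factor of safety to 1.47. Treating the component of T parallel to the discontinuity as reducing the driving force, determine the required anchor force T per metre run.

Resolving forces along and normal to the sliding plane, with the horizontal anchor force T adding T·sinα to the effective normal force and T·cosα acting up the plane against the driving force:
FS = [cL + (W cosα + T sinα) tanφ_j] / [W sinα − T cosα]
Without the anchor: N' = 1268.9 kN/m, driving T_d = 607.9 kN/m, resisting R = 0·20.2 + 1268.9·tan20.9° = 484.5 kN/m, FS = 0.80.
Setting FS = 1.47 and solving for T:
1.47·(607.9 − T cos25.6°) = 484.5 + T sin25.6°·tan20.9°
T·(sin25.6°·tan20.9° + 1.47·cos25.6°) = 1.47·607.9 − 484.5
T·(0.4321·0.3819 + 1.47·0.9018) = 893.7 − 484.5 = 409.1
T·1.4907 = 409.1
T = 274.5 kN/m

T = 274 kN/m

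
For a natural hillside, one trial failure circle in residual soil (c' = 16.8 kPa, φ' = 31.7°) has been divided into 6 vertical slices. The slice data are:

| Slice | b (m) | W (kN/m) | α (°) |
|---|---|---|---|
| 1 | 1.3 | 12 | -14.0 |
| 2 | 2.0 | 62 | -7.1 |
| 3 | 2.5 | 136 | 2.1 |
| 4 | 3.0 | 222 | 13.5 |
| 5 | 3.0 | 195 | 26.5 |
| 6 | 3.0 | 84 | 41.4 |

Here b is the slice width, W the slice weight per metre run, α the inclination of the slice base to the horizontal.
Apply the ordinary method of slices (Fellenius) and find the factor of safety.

Ordinary method of slices: FS = Σ[c'·Δl_i + (W_i cosα_i)·tanφ'] / Σ W_i sinα_i, with Δl_i = b_i / cosα_i.
Slice 1: Δl = 1.3/cos(-14.0°) = 1.340 m; N'_1 = 12·cos(-14.0°) = 11.6; c'Δl = 22.51; W sinα = -2.9
Slice 2: Δl = 2.0/cos(-7.1°) = 2.015 m; N'_2 = 62·cos(-7.1°) = 61.5; c'Δl = 33.86; W sinα = -7.7
Slice 3: Δl = 2.5/cos2.1° = 2.502 m; N'_3 = 136·cos2.1° = 135.9; c'Δl = 42.03; W sinα = 5.0
Slice 4: Δl = 3.0/cos13.5° = 3.085 m; N'_4 = 222·cos13.5° = 215.9; c'Δl = 51.83; W sinα = 51.8
Slice 5: Δl = 3.0/cos26.5° = 3.352 m; N'_5 = 195·cos26.5° = 174.5; c'Δl = 56.32; W sinα = 87.0
Slice 6: Δl = 3.0/cos41.4° = 3.999 m; N'_6 = 84·cos41.4° = 63.0; c'Δl = 67.19; W sinα = 55.6
Σc'Δl = 273.7 kN/m; ΣN' = 662.5 kN/m; ΣW sinα = 188.8 kN/m
Resisting = 273.7 + 662.5·tan31.7° = 273.7 + 409.1 = 682.9 kN/m
FS = 682.9 / 188.8 = 3.617

FS = 3.62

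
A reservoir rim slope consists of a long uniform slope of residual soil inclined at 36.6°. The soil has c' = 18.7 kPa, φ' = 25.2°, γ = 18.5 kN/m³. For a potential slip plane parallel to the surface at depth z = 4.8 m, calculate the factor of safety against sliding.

For an infinite slope with a slip plane parallel to the surface (no pore pressure): FS = [c' + γz cos²β tanφ'] / [γz sinβ cosβ].
γz = 18.5·4.8 = 88.80 kN/m²
Numerator = 18.7 + 88.80·cos²36.6°·tan25.2° = 18.7 + 88.80·0.6445·0.4706 = 45.632 kPa
Denominator = 88.80·sin36.6°·cos36.6° = 88.80·0.5962·0.8028 = 42.505 kPa
FS = 45.632 / 42.505 = 1.074

FS = 1.07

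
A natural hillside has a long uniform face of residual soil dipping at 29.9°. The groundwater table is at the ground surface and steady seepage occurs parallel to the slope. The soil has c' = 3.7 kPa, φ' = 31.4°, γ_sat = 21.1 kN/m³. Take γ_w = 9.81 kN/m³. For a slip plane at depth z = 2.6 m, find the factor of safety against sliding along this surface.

FS = 0.72

With seepage parallel to the slope and the water table at the surface, the effective normal stress on the slip plane uses the buoyant unit weight γ' = γ_sat − γ_w while the driving shear stress uses γ_sat:
FS = [c' + γ' z cos²β tanφ'] / [γ_sat z sinβ cosβ]
γ' = 21.1 − 9.81 = 11.29 kN/m³
Numerator = 3.7 + 11.29·2.6·cos²29.9°·tan31.4° = 3.7 + 11.29·2.6·0.7515·0.6104 = 17.165 kPa
Denominator = 21.1·2.6·sin29.9°·cos29.9° = 21.1·2.6·0.4985·0.8669 = 23.707 kPa
FS = 17.165 / 23.707 = 0.724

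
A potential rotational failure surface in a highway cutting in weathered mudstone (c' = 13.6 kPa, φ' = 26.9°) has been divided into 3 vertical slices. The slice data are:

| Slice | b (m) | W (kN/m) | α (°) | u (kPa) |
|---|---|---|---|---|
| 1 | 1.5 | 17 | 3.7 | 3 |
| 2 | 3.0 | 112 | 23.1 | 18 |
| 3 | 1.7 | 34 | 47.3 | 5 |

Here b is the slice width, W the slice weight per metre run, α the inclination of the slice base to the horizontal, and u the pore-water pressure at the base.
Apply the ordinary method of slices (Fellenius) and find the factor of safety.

FS = 1.90

Ordinary method of slices: FS = Σ[c'·Δl_i + (W_i cosα_i − u_i·Δl_i)·tanφ'] / Σ W_i sinα_i, with Δl_i = b_i / cosα_i.
Slice 1: Δl = 1.5/cos3.7° = 1.503 m; N'_1 = 17·cos3.7° − 3·1.503 = 12.5; c'Δl = 20.44; W sinα = 1.1
Slice 2: Δl = 3.0/cos23.1° = 3.262 m; N'_2 = 112·cos23.1° − 18·3.262 = 44.3; c'Δl = 44.36; W sinα = 43.9
Slice 3: Δl = 1.7/cos47.3° = 2.507 m; N'_3 = 34·cos47.3° − 5·2.507 = 10.5; c'Δl = 34.09; W sinα = 25.0
Σc'Δl = 98.9 kN/m; ΣN' = 67.3 kN/m; ΣW sinα = 70.0 kN/m
Resisting = 98.9 + 67.3·tan26.9° = 98.9 + 34.1 = 133.0 kN/m
FS = 133.0 / 70.0 = 1.900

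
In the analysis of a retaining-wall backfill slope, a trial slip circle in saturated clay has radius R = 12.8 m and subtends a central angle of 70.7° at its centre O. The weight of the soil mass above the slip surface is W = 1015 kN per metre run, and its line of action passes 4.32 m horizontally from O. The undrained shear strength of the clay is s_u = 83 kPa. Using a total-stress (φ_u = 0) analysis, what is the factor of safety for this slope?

Taking moments about the centre O, the resisting moment is provided by the undrained shear strength acting along the arc:
Arc length L_a = R·θ = 12.8·(70.7°·π/180) = 12.8·1.2339 = 15.79 m
M_R = s_u·L_a·R = 83·15.79·12.8 = 16780.1 kN·m/m
M_D = W·d = 1015·4.32 = 4384.8 kN·m/m
FS = M_R / M_D = 16780.1 / 4384.8 = 3.827

FS = 3.83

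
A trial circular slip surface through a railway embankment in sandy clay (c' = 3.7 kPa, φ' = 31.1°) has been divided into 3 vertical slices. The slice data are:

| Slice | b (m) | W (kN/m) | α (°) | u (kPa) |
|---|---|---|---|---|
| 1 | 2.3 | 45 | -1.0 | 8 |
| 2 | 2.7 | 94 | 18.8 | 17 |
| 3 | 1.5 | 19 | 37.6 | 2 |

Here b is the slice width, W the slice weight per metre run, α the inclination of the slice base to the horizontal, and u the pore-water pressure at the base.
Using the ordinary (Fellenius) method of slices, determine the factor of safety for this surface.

FS = 1.78

Ordinary method of slices: FS = Σ[c'·Δl_i + (W_i cosα_i − u_i·Δl_i)·tanφ'] / Σ W_i sinα_i, with Δl_i = b_i / cosα_i.
Slice 1: Δl = 2.3/cos(-1.0°) = 2.300 m; N'_1 = 45·cos(-1.0°) − 8·2.300 = 26.6; c'Δl = 8.51; W sinα = -0.8
Slice 2: Δl = 2.7/cos18.8° = 2.852 m; N'_2 = 94·cos18.8° − 17·2.852 = 40.5; c'Δl = 10.55; W sinα = 30.3
Slice 3: Δl = 1.5/cos37.6° = 1.893 m; N'_3 = 19·cos37.6° − 2·1.893 = 11.3; c'Δl = 7.01; W sinα = 11.6
Σc'Δl = 26.1 kN/m; ΣN' = 78.4 kN/m; ΣW sinα = 41.1 kN/m
Resisting = 26.1 + 78.4·tan31.1° = 26.1 + 47.3 = 73.3 kN/m
FS = 73.3 / 41.1 = 1.784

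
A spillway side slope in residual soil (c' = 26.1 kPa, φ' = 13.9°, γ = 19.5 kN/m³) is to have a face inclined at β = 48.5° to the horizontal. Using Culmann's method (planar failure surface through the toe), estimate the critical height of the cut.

Culmann's analysis gives the critical failure plane at α_cr = (β + φ')/2 = (48.5 + 13.9)/2 = 31.2°, and the critical height
H_c = (4c'/γ) · sinβ cosφ' / [1 − cos(β − φ')]
    = (4·26.1/19.5) · sin48.5°·cos13.9° / [1 − cos(34.6°)]
    = 5.354 · 0.7490·0.9707 / [1 − 0.8231]
    = 5.354 · 0.7270 / 0.1769
    = 22.01 m

H_c = 22.01 m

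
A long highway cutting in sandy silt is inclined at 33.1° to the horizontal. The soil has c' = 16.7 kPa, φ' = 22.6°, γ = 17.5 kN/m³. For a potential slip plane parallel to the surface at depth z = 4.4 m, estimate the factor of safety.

FS = 1.11

For an infinite slope with a slip plane parallel to the surface (no pore pressure): FS = [c' + γz cos²β tanφ'] / [γz sinβ cosβ].
γz = 17.5·4.4 = 77.00 kN/m²
Numerator = 16.7 + 77.00·cos²33.1°·tan22.6° = 16.7 + 77.00·0.7018·0.4163 = 39.193 kPa
Denominator = 77.00·sin33.1°·cos33.1° = 77.00·0.5461·0.8377 = 35.226 kPa
FS = 39.193 / 35.226 = 1.113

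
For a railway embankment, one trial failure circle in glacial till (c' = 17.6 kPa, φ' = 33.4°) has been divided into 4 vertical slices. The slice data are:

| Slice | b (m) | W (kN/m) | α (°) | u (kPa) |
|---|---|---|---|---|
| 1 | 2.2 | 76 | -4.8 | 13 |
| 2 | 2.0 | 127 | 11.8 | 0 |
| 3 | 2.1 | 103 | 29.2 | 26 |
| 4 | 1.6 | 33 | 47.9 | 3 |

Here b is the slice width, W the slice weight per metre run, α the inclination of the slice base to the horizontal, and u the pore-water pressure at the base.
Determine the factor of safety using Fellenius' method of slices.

Ordinary method of slices: FS = Σ[c'·Δl_i + (W_i cosα_i − u_i·Δl_i)·tanφ'] / Σ W_i sinα_i, with Δl_i = b_i / cosα_i.
Slice 1: Δl = 2.2/cos(-4.8°) = 2.208 m; N'_1 = 76·cos(-4.8°) − 13·2.208 = 47.0; c'Δl = 38.86; W sinα = -6.4
Slice 2: Δl = 2.0/cos11.8° = 2.043 m; N'_2 = 127·cos11.8° − 0·2.043 = 124.3; c'Δl = 35.96; W sinα = 26.0
Slice 3: Δl = 2.1/cos29.2° = 2.406 m; N'_3 = 103·cos29.2° − 26·2.406 = 27.4; c'Δl = 42.34; W sinα = 50.2
Slice 4: Δl = 1.6/cos47.9° = 2.387 m; N'_4 = 33·cos47.9° − 3·2.387 = 15.0; c'Δl = 42.00; W sinα = 24.5
Σc'Δl = 159.2 kN/m; ΣN' = 213.7 kN/m; ΣW sinα = 94.3 kN/m
Resisting = 159.2 + 213.7·tan33.4° = 159.2 + 140.9 = 300.1 kN/m
FS = 300.1 / 94.3 = 3.180

FS = 3.18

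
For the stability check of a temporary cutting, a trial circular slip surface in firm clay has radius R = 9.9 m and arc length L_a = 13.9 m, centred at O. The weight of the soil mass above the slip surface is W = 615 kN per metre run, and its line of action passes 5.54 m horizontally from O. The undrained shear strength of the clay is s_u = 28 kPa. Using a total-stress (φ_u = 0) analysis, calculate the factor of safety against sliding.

Taking moments about the centre O, the resisting moment is provided by the undrained shear strength acting along the arc:
M_R = s_u·L_a·R = 28·13.90·9.9 = 3853.1 kN·m/m
M_D = W·d = 615·5.54 = 3407.1 kN·m/m
FS = M_R / M_D = 3853.1 / 3407.1 = 1.131

FS = 1.13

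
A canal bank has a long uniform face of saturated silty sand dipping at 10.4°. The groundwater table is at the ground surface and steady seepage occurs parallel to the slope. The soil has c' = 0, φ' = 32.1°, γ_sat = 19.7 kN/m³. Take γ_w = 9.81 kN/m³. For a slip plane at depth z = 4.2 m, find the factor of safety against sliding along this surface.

FS = 1.72

With seepage parallel to the slope and the water table at the surface, the effective normal stress on the slip plane uses the buoyant unit weight γ' = γ_sat − γ_w while the driving shear stress uses γ_sat:
FS = [c' + γ' z cos²β tanφ'] / [γ_sat z sinβ cosβ]
(For c' = 0 this reduces to FS = (γ'/γ_sat)·tanφ'/tanβ.)
γ' = 19.7 − 9.81 = 9.89 kN/m³
Numerator = 0.0 + 9.89·4.2·cos²10.4°·tan32.1° = 0.0 + 9.89·4.2·0.9674·0.6273 = 25.208 kPa
Denominator = 19.7·4.2·sin10.4°·cos10.4° = 19.7·4.2·0.1805·0.9836 = 14.691 kPa
FS = 25.208 / 14.691 = 1.716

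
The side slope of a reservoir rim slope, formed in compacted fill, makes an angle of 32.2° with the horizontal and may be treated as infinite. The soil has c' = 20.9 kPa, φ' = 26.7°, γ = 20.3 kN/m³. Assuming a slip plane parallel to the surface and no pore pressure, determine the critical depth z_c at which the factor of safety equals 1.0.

z_c = 11.34 m

Setting FS = 1.00 in FS = [c' + γz cos²β tanφ'] / [γz sinβ cosβ] and solving for z:
z = c' / [γ cosβ (FS·sinβ − cosβ·tanφ')]
  = 20.9 / [20.3·cos32.2°·(1.00·sin32.2° − cos32.2°·tan26.7°)]
  = 20.9 / [20.3·0.8462·(1.00·0.5329 − 0.8462·0.5029)]
  = 20.9 / 1.8429 = 11.341 m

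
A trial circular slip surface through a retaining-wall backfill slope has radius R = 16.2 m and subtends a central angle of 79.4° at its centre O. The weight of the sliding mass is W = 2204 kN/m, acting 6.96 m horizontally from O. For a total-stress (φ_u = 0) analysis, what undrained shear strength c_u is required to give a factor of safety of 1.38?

FS = c_u·L_a·R / (W·d), so c_u = FS·W·d / (L_a·R).
Arc length L_a = R·θ = 16.2·(79.4°·π/180) = 16.2·1.3858 = 22.45 m
c_u = 1.38·2204·6.96 / (22.45·16.2) = 21169.0 / 363.69 = 58.21 kPa

c_u = 58.2 kPa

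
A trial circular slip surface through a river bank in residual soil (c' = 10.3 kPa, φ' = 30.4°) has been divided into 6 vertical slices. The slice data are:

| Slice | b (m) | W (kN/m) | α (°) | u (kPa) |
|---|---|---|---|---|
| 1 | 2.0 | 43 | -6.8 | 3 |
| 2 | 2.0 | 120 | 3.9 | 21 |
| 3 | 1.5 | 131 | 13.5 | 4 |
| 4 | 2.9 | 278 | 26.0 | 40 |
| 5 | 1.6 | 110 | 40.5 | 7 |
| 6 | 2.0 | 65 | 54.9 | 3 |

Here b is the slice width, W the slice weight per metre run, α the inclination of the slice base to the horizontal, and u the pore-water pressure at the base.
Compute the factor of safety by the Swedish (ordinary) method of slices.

FS = 1.48

Ordinary method of slices: FS = Σ[c'·Δl_i + (W_i cosα_i − u_i·Δl_i)·tanφ'] / Σ W_i sinα_i, with Δl_i = b_i / cosα_i.
Slice 1: Δl = 2.0/cos(-6.8°) = 2.014 m; N'_1 = 43·cos(-6.8°) − 3·2.014 = 36.7; c'Δl = 20.75; W sinα = -5.1
Slice 2: Δl = 2.0/cos3.9° = 2.005 m; N'_2 = 120·cos3.9° − 21·2.005 = 77.6; c'Δl = 20.65; W sinα = 8.2
Slice 3: Δl = 1.5/cos13.5° = 1.543 m; N'_3 = 131·cos13.5° − 4·1.543 = 121.2; c'Δl = 15.89; W sinα = 30.6
Slice 4: Δl = 2.9/cos26.0° = 3.227 m; N'_4 = 278·cos26.0° − 40·3.227 = 120.8; c'Δl = 33.23; W sinα = 121.9
Slice 5: Δl = 1.6/cos40.5° = 2.104 m; N'_5 = 110·cos40.5° − 7·2.104 = 68.9; c'Δl = 21.67; W sinα = 71.4
Slice 6: Δl = 2.0/cos54.9° = 3.478 m; N'_6 = 65·cos54.9° − 3·3.478 = 26.9; c'Δl = 35.83; W sinα = 53.2
Σc'Δl = 148.0 kN/m; ΣN' = 452.1 kN/m; ΣW sinα = 280.1 kN/m
Resisting = 148.0 + 452.1·tan30.4° = 148.0 + 265.3 = 413.3 kN/m
FS = 413.3 / 280.1 = 1.475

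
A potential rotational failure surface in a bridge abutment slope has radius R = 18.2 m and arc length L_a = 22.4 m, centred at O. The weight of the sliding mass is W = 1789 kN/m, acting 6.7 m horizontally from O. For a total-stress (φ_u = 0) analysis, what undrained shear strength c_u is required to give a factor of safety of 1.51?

c_u = 44.4 kPa

FS = c_u·L_a·R / (W·d), so c_u = FS·W·d / (L_a·R).
c_u = 1.51·1789·6.7 / (22.40·18.2) = 18099.3 / 407.68 = 44.40 kPa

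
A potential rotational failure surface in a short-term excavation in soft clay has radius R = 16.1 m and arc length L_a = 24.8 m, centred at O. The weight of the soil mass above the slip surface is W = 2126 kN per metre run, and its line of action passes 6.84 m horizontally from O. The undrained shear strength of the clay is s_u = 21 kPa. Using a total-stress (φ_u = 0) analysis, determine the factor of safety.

Taking moments about the centre O, the resisting moment is provided by the undrained shear strength acting along the arc:
M_R = s_u·L_a·R = 21·24.80·16.1 = 8384.9 kN·m/m
M_D = W·d = 2126·6.84 = 14541.8 kN·m/m
FS = M_R / M_D = 8384.9 / 14541.8 = 0.577

FS = 0.58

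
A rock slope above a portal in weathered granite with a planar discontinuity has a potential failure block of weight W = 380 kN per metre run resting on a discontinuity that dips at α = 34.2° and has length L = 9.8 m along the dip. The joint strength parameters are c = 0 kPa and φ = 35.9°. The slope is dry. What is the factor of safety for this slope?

Resolving the block weight along and normal to the plane and applying the Mohr–Coulomb strength on the joint:
N' = W cosα = 380·cos34.2° = 314.3 kN/m
Driving force T = W sinα = 380·sin34.2° = 213.6 kN/m
Resisting force R = c·L + N'·tanφ = 0·9.8 + 314.3·tan35.9° = 0.0 + 227.5 = 227.5 kN/m
FS = R / T = 227.5 / 213.6 = 1.065

FS = 1.07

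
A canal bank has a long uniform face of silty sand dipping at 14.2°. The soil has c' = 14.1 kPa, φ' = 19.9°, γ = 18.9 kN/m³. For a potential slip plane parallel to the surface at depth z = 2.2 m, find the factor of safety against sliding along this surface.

For an infinite slope with a slip plane parallel to the surface (no pore pressure): FS = [c' + γz cos²β tanφ'] / [γz sinβ cosβ].
γz = 18.9·2.2 = 41.58 kN/m²
Numerator = 14.1 + 41.58·cos²14.2°·tan19.9° = 14.1 + 41.58·0.9398·0.3620 = 28.246 kPa
Denominator = 41.58·sin14.2°·cos14.2° = 41.58·0.2453·0.9694 = 9.888 kPa
FS = 28.246 / 9.888 = 2.857

FS = 2.86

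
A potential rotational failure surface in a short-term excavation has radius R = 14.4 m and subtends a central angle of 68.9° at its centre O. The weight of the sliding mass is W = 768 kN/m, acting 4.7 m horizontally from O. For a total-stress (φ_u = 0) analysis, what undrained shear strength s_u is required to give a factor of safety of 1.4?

FS = s_u·L_a·R / (W·d), so s_u = FS·W·d / (L_a·R).
Arc length L_a = R·θ = 14.4·(68.9°·π/180) = 14.4·1.2025 = 17.32 m
s_u = 1.4·768·4.7 / (17.32·14.4) = 5053.4 / 249.36 = 20.27 kPa

s_u = 20.3 kPa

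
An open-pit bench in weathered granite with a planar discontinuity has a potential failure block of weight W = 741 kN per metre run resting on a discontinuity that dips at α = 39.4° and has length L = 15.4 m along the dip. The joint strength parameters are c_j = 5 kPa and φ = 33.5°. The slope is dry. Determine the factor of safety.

FS = 0.97

Resolving the block weight along and normal to the plane and applying the Mohr–Coulomb strength on the joint:
N' = W cosα = 741·cos39.4° = 572.6 kN/m
Driving force T = W sinα = 741·sin39.4° = 470.3 kN/m
Resisting force R = c_j·L + N'·tanφ = 5·15.4 + 572.6·tan33.5° = 77.0 + 379.0 = 456.0 kN/m
FS = R / T = 456.0 / 470.3 = 0.970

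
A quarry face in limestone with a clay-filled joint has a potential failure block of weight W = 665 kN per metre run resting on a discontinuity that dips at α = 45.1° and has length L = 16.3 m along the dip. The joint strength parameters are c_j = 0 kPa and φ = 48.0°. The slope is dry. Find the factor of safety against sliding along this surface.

Resolving the block weight along and normal to the plane and applying the Mohr–Coulomb strength on the joint:
N' = W cosα = 665·cos45.1° = 469.4 kN/m
Driving force T = W sinα = 665·sin45.1° = 471.0 kN/m
Resisting force R = c_j·L + N'·tanφ = 0·16.3 + 469.4·tan48.0° = 0.0 + 521.3 = 521.3 kN/m
FS = R / T = 521.3 / 471.0 = 1.107

FS = 1.11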